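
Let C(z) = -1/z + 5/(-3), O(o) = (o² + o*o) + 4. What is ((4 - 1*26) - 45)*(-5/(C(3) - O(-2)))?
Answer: -335/14 ≈ -23.929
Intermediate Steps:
O(o) = 4 + 2*o² (O(o) = (o² + o²) + 4 = 2*o² + 4 = 4 + 2*o²)
C(z) = -5/3 - 1/z (C(z) = -1/z + 5*(-⅓) = -1/z - 5/3 = -5/3 - 1/z)
((4 - 1*26) - 45)*(-5/(C(3) - O(-2))) = ((4 - 1*26) - 45)*(-5/((-5/3 - 1/3) - (4 + 2*(-2)²))) = ((4 - 26) - 45)*(-5/((-5/3 - 1*⅓) - (4 + 2*4))) = (-22 - 45)*(-5/((-5/3 - ⅓) - (4 + 8))) = -(-335)/(-2 - 1*12) = -(-335)/(-2 - 12) = -(-335)/(-14) = -(-335)*(-1)/14 = -67*5/14 = -335/14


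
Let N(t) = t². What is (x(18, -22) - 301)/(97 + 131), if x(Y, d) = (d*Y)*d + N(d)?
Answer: 2965/76 ≈ 39.013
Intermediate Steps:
x(Y, d) = d² + Y*d² (x(Y, d) = (d*Y)*d + d² = (Y*d)*d + d² = Y*d² + d² = d² + Y*d²)
(x(18, -22) - 301)/(97 + 131) = ((-22)²*(1 + 18) - 301)/(97 + 131) = (484*19 - 301)/228 = (9196 - 301)*(1/228) = 8895*(1/228) = 2965/76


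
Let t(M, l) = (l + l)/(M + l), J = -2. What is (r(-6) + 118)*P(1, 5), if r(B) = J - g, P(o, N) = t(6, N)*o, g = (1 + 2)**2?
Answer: 1070/11 ≈ 97.273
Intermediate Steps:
t(M, l) = 2*l/(M + l) (t(M, l) = (2*l)/(M + l) = 2*l/(M + l))
g = 9 (g = 3**2 = 9)
P(o, N) = 2*N*o/(6 + N) (P(o, N) = (2*N/(6 + N))*o = 2*N*o/(6 + N))
r(B) = -11 (r(B) = -2 - 1*9 = -2 - 9 = -11)
(r(-6) + 118)*P(1, 5) = (-11 + 118)*(2*5*1/(6 + 5)) = 107*(2*5*1/11) = 107*(2*5*1*(1/11)) = 107*(10/11) = 1070/11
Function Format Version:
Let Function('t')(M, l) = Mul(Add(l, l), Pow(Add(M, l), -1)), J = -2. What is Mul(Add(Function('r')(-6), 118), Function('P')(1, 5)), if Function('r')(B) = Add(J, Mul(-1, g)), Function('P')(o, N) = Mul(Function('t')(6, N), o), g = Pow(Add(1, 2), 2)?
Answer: Rational(1070, 11) ≈ 97.273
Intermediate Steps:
Function('t')(M, l) = Mul(2, l, Pow(Add(M, l), -1)) (Function('t')(M, l) = Mul(Mul(2, l), Pow(Add(M, l), -1)) = Mul(2, l, Pow(Add(M, l), -1)))
g = 9 (g = Pow(3, 2) = 9)
Function('P')(o, N) = Mul(2, N, o, Pow(Add(6, N), -1)) (Function('P')(o, N) = Mul(Mul(2, N, Pow(Add(6, N), -1)), o) = Mul(2, N, o, Pow(Add(6, N), -1)))
Function('r')(B) = -11 (Function('r')(B) = Add(-2, Mul(-1, 9)) = Add(-2, -9) = -11)
Mul(Add(Function('r')(-6), 118), Function('P')(1, 5)) = Mul(Add(-11, 118), Mul(2, 5, 1, Pow(Add(6, 5), -1))) = Mul(107, Mul(2, 5, 1, Pow(11, -1))) = Mul(107, Mul(2, 5, 1, Rational(1, 11))) = Mul(107, Rational(10, 11)) = Rational(1070, 11)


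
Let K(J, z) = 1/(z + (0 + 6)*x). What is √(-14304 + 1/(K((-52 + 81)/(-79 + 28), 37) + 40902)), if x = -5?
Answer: I*√1172588696030195/286315 ≈ 119.6*I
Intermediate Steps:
K(J, z) = 1/(-30 + z) (K(J, z) = 1/(z + (0 + 6)*(-5)) = 1/(z + 6*(-5)) = 1/(z - 30) = 1/(-30 + z))
√(-14304 + 1/(K((-52 + 81)/(-79 + 28), 37) + 40902)) = √(-14304 + 1/(1/(-30 + 37) + 40902)) = √(-14304 + 1/(1/7 + 40902)) = √(-14304 + 1/(⅐ + 40902)) = √(-14304 + 1/(286315/7)) = √(-14304 + 7/286315) = √(-4095449753/286315) = I*√1172588696030195/286315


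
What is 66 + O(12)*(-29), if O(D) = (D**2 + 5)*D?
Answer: -51786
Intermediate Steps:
O(D) = D*(5 + D**2) (O(D) = (5 + D**2)*D = D*(5 + D**2))
66 + O(12)*(-29) = 66 + (12*(5 + 12**2))*(-29) = 66 + (12*(5 + 144))*(-29) = 66 + (12*149)*(-29) = 66 + 1788*(-29) = 66 - 51852 = -51786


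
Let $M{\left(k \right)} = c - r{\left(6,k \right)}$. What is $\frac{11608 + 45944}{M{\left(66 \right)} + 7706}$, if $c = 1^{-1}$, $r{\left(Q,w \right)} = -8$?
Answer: $\frac{57552}{7715} \approx 7.4598$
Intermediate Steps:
$c = 1$
$M{\left(k \right)} = 9$ ($M{\left(k \right)} = 1 - -8 = 1 + 8 = 9$)
$\frac{11608 + 45944}{M{\left(66 \right)} + 7706} = \frac{11608 + 45944}{9 + 7706} = \frac{57552}{7715}$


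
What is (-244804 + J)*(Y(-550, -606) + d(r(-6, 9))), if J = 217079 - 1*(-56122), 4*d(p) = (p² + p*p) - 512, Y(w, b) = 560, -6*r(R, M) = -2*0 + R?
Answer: 24563405/2 ≈ 1.2282e+7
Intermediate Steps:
r(R, M) = -R/6 (r(R, M) = -(-2*0 + R)/6 = -(0 + R)/6 = -R/6)
d(p) = -128 + p²/2 (d(p) = ((p² + p*p) - 512)/4 = ((p² + p²) - 512)/4 = (2*p² - 512)/4 = (-512 + 2*p²)/4 = -128 + p²/2)
J = 273201 (J = 217079 + 56122 = 273201)
(-244804 + J)*(Y(-550, -606) + d(r(-6, 9))) = (-244804 + 273201)*(560 + (-128 + (-⅙*(-6))²/2)) = 28397*(560 + (-128 + (½)*1²)) = 28397*(560 + (-128 + (½)*1)) = 28397*(560 + (-128 + ½)) = 28397*(560 - 255/2) = 28397*(865/2) = 24563405/2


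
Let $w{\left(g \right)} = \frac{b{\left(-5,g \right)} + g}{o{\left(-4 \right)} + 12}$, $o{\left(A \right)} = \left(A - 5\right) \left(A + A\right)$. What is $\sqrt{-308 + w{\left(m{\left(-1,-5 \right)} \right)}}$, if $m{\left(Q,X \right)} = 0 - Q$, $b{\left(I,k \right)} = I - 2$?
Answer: $\frac{i \sqrt{60382}}{14} \approx 17.552 i$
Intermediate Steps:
$b{\left(I,k \right)} = -2 + I$
$m{\left(Q,X \right)} = - Q$
$o{\left(A \right)} = 2 A \left(-5 + A\right)$ ($o{\left(A \right)} = \left(-5 + A\right) 2 A = 2 A \left(-5 + A\right)$)
$w{\left(g \right)} = - \frac{1}{12} + \frac{g}{84}$ ($w{\left(g \right)} = \frac{\left(-2 - 5\right) + g}{2 \left(-4\right) \left(-5 - 4\right) + 12} = \frac{-7 + g}{2 \left(-4\right) \left(-9\right) + 12} = \frac{-7 + g}{72 + 12} = \frac{-7 + g}{84} = \left(-7 + g\right) \frac{1}{84} = - \frac{1}{12} + \frac{g}{84}$)
$\sqrt{-308 + w{\left(m{\left(-1,-5 \right)} \right)}} = \sqrt{-308 - \left(\frac{1}{12} - \frac{\left(-1\right) \left(-1\right)}{84}\right)} = \sqrt{-308 + \left(- \frac{1}{12} + \frac{1}{84} \cdot 1\right)} = \sqrt{-308 + \left(- \frac{1}{12} + \frac{1}{84}\right)} = \sqrt{-308 - \frac{1}{14}} = \sqrt{- \frac{4313}{14}} = \frac{i \sqrt{60382}}{14}$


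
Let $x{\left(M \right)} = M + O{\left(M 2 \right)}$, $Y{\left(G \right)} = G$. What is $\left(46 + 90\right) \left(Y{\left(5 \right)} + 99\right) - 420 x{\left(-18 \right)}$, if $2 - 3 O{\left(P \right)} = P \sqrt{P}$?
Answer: $21424 - 30240 i \approx 21424.0 - 30240.0 i$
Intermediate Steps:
$O{\left(P \right)} = \frac{2}{3} - \frac{P^{\frac{3}{2}}}{3}$ ($O{\left(P \right)} = \frac{2}{3} - \frac{P \sqrt{P}}{3} = \frac{2}{3} - \frac{P^{\frac{3}{2}}}{3}$)
$x{\left(M \right)} = \frac{2}{3} + M - \frac{2 \sqrt{2} M^{\frac{3}{2}}}{3}$ ($x{\left(M \right)} = M - \left(- \frac{2}{3} + \frac{\left(M 2\right)^{\frac{3}{2}}}{3}\right) = M - \left(- \frac{2}{3} + \frac{\left(2 M\right)^{\frac{3}{2}}}{3}\right) = M - \left(- \frac{2}{3} + \frac{2 \sqrt{2} M^{\frac{3}{2}}}{3}\right) = \frac{2}{3} + M - \frac{2 \sqrt{2} M^{\frac{3}{2}}}{3}$)
$\left(46 + 90\right) \left(Y{\left(5 \right)} + 99\right) - 420 x{\left(-18 \right)} = \left(46 + 90\right) \left(5 + 99\right) - 420 \left(\frac{2}{3} - 18 - \frac{2 \sqrt{2} \left(-18\right)^{\frac{3}{2}}}{3}\right) = 136 \cdot 104 - 420 \left(\frac{2}{3} - 18 - \frac{2 \sqrt{2} \left(- 54 i \sqrt{2}\right)}{3}\right) = 14144 - 420 \left(\frac{2}{3} - 18 + 72 i\right) = 14144 - 420 \left(- \frac{52}{3} + 72 i\right) = 14144 + \left(7280 - 30240 i\right) = 21424 - 30240 i$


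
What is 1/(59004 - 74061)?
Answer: -1/15057 ≈ -6.6414e-5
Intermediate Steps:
1/(59004 - 74061) = 1/(-15057) = -1/15057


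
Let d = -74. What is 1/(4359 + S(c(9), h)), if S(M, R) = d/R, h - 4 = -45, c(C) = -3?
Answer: 41/178793 ≈ 0.00022932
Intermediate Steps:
h = -41 (h = 4 - 45 = -41)
S(M, R) = -74/R
1/(4359 + S(c(9), h)) = 1/(4359 - 74/(-41)) = 1/(4359 - 74*(-1/41)) = 1/(4359 + 74/41) = 1/(178793/41) = 41/178793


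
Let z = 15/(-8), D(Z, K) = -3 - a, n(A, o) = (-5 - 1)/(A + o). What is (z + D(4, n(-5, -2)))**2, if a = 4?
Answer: 5041/64 ≈ 78.766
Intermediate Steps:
n(A, o) = -6/(A + o)
D(Z, K) = -7 (D(Z, K) = -3 - 1*4 = -3 - 4 = -7)
z = -15/8 (z = 15*(-1/8) = -15/8 ≈ -1.8750)
(z + D(4, n(-5, -2)))**2 = (-15/8 - 7)**2 = (-71/8)**2 = 5041/64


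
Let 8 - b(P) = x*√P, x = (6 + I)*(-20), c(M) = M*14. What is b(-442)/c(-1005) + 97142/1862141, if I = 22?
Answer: 675945406/13100161935 - 8*I*√442/201 ≈ 0.051598 - 0.83677*I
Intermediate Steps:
c(M) = 14*M
x = -560 (x = (6 + 22)*(-20) = 28*(-20) = -560)
b(P) = 8 + 560*√P (b(P) = 8 - (-560)*√P = 8 + 560*√P)
b(-442)/c(-1005) + 97142/1862141 = (8 + 560*√(-442))/((14*(-1005))) + 97142/1862141 = (8 + 560*(I*√442))/(-14070) + 97142*(1/1862141) = (8 + 560*I*√442)*(-1/14070) + 97142/1862141 = (-4/7035 - 8*I*√442/201) + 97142/1862141 = 675945406/13100161935 - 8*I*√442/201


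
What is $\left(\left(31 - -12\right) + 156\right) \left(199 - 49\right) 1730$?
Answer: $51640500$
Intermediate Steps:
$\left(\left(31 - -12\right) + 156\right) \left(199 - 49\right) 1730 = \left(\left(31 + 12\right) + 156\right) 150 \cdot 1730 = \left(43 + 156\right) 150 \cdot 1730 = 199 \cdot 150 \cdot 1730 = 29850 \cdot 1730 = 51640500$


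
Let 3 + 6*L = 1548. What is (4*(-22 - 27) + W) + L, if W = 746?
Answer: 1615/2 ≈ 807.50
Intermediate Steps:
L = 515/2 (L = -½ + (⅙)*1548 = -½ + 258 = 515/2 ≈ 257.50)
(4*(-22 - 27) + W) + L = (4*(-22 - 27) + 746) + 515/2 = (4*(-49) + 746) + 515/2 = (-196 + 746) + 515/2 = 550 + 515/2 = 1615/2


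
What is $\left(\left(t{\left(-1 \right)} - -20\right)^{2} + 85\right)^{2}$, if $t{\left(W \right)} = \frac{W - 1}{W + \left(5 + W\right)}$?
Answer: $\frac{17048641}{81} \approx 2.1048 \cdot 10^{5}$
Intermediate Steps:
$t{\left(W \right)} = \frac{-1 + W}{5 + 2 W}$
$\left(\left(t{\left(-1 \right)} - -20\right)^{2} + 85\right)^{2} = \left(\left(\frac{-1 - 1}{5 + 2 \left(-1\right)} - -20\right)^{2} + 85\right)^{2} = \left(\left(\frac{1}{5 - 2} \left(-2\right) + 20\right)^{2} + 85\right)^{2} = \left(\left(\frac{1}{3} \left(-2\right) + 20\right)^{2} + 85\right)^{2} = \left(\left(- \frac{2}{3} + 20\right)^{2} + 85\right)^{2} = \left(\left(\frac{58}{3}\right)^{2} + 85\right)^{2} = \left(\frac{3364}{9} + 85\right)^{2} = \left(\frac{4129}{9}\right)^{2} = \frac{17048641}{81}$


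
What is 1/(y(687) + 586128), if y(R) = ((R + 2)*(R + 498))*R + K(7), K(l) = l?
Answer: 1/561497590 ≈ 1.7810e-9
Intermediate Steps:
y(R) = 7 + R*(2 + R)*(498 + R) (y(R) = ((R + 2)*(R + 498))*R + 7 = ((2 + R)*(498 + R))*R + 7 = R*(2 + R)*(498 + R) + 7 = 7 + R*(2 + R)*(498 + R))
1/(y(687) + 586128) = 1/((7 + 687**3 + 500*687**2 + 996*687) + 586128) = 1/((7 + 324242703 + 500*471969 + 684252) + 586128) = 1/((7 + 324242703 + 235984500 + 684252) + 586128) = 1/(560911462 + 586128) = 1/561497590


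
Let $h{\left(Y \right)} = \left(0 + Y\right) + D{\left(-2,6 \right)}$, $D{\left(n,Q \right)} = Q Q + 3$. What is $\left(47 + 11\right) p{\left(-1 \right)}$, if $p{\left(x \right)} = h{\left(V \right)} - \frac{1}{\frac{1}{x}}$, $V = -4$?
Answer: $2088$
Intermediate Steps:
$D{\left(n,Q \right)} = 3 + Q^{2}$ ($D{\left(n,Q \right)} = Q^{2} + 3 = 3 + Q^{2}$)
$h{\left(Y \right)} = 39 + Y$ ($h{\left(Y \right)} = \left(0 + Y\right) + \left(3 + 6^{2}\right) = Y + \left(3 + 36\right) = Y + 39 = 39 + Y$)
$p{\left(x \right)} = 35 - x$ ($p{\left(x \right)} = \left(39 - 4\right) - \frac{1}{\frac{1}{x}} = 35 - x$)
$\left(47 + 11\right) p{\left(-1 \right)} = \left(47 + 11\right) \left(35 - -1\right) = 58 \left(35 + 1\right) = 58 \cdot 36 = 2088$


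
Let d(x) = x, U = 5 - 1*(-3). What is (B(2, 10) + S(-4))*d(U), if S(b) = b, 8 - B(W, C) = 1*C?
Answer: -48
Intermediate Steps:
B(W, C) = 8 - C
U = 8 (U = 5 + 3 = 8)
(B(2, 10) + S(-4))*d(U) = ((8 - 1*10) - 4)*8 = ((8 - 10) - 4)*8 = (-2 - 4)*8 = -6*8 = -48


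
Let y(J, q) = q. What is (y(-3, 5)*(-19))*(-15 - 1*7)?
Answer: 2090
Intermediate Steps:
(y(-3, 5)*(-19))*(-15 - 1*7) = (5*(-19))*(-15 - 1*7) = -95*(-15 - 7) = -95*(-22) = 2090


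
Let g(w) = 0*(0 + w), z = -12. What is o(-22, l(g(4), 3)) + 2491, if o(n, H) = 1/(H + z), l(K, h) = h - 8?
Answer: 42346/17 ≈ 2490.9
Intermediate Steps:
g(w) = 0 (g(w) = 0*w = 0)
l(K, h) = -8 + h
o(n, H) = 1/(-12 + H) (o(n, H) = 1/(H - 12) = 1/(-12 + H))
o(-22, l(g(4), 3)) + 2491 = 1/(-12 + (-8 + 3)) + 2491 = 1/(-12 - 5) + 2491 = 1/(-17) + 2491 = -1/17 + 2491 = 42346/17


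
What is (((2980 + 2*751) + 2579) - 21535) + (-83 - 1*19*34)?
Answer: -15203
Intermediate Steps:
(((2980 + 2*751) + 2579) - 21535) + (-83 - 1*19*34) = (((2980 + 1502) + 2579) - 21535) + (-83 - 19*34) = ((4482 + 2579) - 21535) + (-83 - 646) = (7061 - 21535) - 729 = -14474 - 729 = -15203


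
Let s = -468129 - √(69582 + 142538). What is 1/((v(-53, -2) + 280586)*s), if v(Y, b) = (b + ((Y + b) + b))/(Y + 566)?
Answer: -240150177/31543788815915363239 + 1026*√53030/31543788815915363239 ≈ -7.6057e-12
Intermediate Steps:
v(Y, b) = (Y + 3*b)/(566 + Y) (v(Y, b) = (b + (Y + 2*b))/(566 + Y) = (Y + 3*b)/(566 + Y))
s = -468129 - 2*√53030 (s = -468129 - √212120 = -468129 - 2*√53030 ≈ -4.6859e+5)
1/((v(-53, -2) + 280586)*s) = 1/(((-53 + 3*(-2))/(566 - 53) + 280586)*(-468129 - 2*√53030)) = 1/(((-53 - 6)/513 + 280586)*(-468129 - 2*√53030)) = 1/(((1/513)*(-59) + 280586)*(-468129 - 2*√53030)) = 1/((-59/513 + 280586)*(-468129 - 2*√53030)) = 1/((143940559/513)*(-468129 - 2*√53030)) = 513/(143940559*(-468129 - 2*√53030))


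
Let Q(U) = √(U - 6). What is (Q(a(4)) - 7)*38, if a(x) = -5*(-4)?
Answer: -266 + 38*√14 ≈ -123.82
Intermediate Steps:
a(x) = 20
Q(U) = √(-6 + U)
(Q(a(4)) - 7)*38 = (√(-6 + 20) - 7)*38 = (√14 - 7)*38 = (-7 + √14)*38 = -266 + 38*√14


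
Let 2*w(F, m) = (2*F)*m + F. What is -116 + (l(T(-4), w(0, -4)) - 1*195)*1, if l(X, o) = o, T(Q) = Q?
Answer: -311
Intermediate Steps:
w(F, m) = F/2 + F*m (w(F, m) = ((2*F)*m + F)/2 = (2*F*m + F)/2 = (F + 2*F*m)/2 = F/2 + F*m)
-116 + (l(T(-4), w(0, -4)) - 1*195)*1 = -116 + (0*(1/2 - 4) - 1*195)*1 = -116 + (0*(-7/2) - 195)*1 = -116 + (0 - 195)*1 = -116 - 195*1 = -116 - 195 = -311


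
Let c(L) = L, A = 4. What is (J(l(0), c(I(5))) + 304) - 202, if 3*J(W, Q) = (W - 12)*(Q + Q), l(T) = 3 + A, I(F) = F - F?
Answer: 102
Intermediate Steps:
I(F) = 0
l(T) = 7 (l(T) = 3 + 4 = 7)
J(W, Q) = 2*Q*(-12 + W)/3 (J(W, Q) = ((W - 12)*(Q + Q))/3 = ((-12 + W)*(2*Q))/3 = (2*Q*(-12 + W))/3 = 2*Q*(-12 + W)/3)
(J(l(0), c(I(5))) + 304) - 202 = ((⅔)*0*(-12 + 7) + 304) - 202 = ((⅔)*0*(-5) + 304) - 202 = (0 + 304) - 202 = 304 - 202 = 102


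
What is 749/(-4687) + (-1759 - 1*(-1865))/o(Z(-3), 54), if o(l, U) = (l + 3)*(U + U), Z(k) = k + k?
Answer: -369749/759294 ≈ -0.48696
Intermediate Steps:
Z(k) = 2*k
o(l, U) = 2*U*(3 + l) (o(l, U) = (3 + l)*(2*U) = 2*U*(3 + l))
749/(-4687) + (-1759 - 1*(-1865))/o(Z(-3), 54) = 749/(-4687) + (-1759 - 1*(-1865))/((2*54*(3 + 2*(-3)))) = 749*(-1/4687) + (-1759 + 1865)/((2*54*(3 - 6))) = -749/4687 + 106/((2*54*(-3))) = -749/4687 + 106/(-324) = -749/4687 + 106*(-1/324) = -749/4687 - 53/162 = -369749/759294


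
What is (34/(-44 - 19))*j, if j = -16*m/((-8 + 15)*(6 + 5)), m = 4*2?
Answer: 4352/4851 ≈ 0.89713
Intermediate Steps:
m = 8
j = -128/77 (j = -16*8/((-8 + 15)*(6 + 5)) = -16/((7*11)*(⅛)) = -16/(77*(⅛)) = -16/77/8 = -16*8/77 = -128/77 ≈ -1.6623)
(34/(-44 - 19))*j = (34/(-44 - 19))*(-128/77) = (34/(-63))*(-128/77) = -1/63*34*(-128/77) = -34/63*(-128/77) = 4352/4851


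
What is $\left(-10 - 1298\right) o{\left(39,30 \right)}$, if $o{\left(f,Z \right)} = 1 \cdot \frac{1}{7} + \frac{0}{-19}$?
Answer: $- \frac{1308}{7} \approx -186.86$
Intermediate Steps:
$o{\left(f,Z \right)} = \frac{1}{7}$ ($o{\left(f,Z \right)} = 1 \cdot \frac{1}{7} + 0 \left(- \frac{1}{19}\right) = \frac{1}{7} + 0 = \frac{1}{7}$)
$\left(-10 - 1298\right) o{\left(39,30 \right)} = \left(-10 - 1298\right) \frac{1}{7} = \left(-1308\right) \frac{1}{7} = - \frac{1308}{7}$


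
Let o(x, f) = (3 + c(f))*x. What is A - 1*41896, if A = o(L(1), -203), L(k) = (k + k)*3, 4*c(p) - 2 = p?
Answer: -84359/2 ≈ -42180.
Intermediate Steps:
c(p) = ½ + p/4
L(k) = 6*k (L(k) = (2*k)*3 = 6*k)
o(x, f) = x*(7/2 + f/4) (o(x, f) = (3 + (½ + f/4))*x = (7/2 + f/4)*x = x*(7/2 + f/4))
A = -567/2 (A = (6*1)*(14 - 203)/4 = (¼)*6*(-189) = -567/2 ≈ -283.50)
A - 1*41896 = -567/2 - 1*41896 = -567/2 - 41896 = -84359/2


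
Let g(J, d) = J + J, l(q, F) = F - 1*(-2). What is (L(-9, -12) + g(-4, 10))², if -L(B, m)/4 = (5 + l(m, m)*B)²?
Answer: 1303787664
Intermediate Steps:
l(q, F) = 2 + F (l(q, F) = F + 2 = 2 + F)
g(J, d) = 2*J
L(B, m) = -4*(5 + B*(2 + m))² (L(B, m) = -4*(5 + (2 + m)*B)² = -4*(5 + B*(2 + m))²)
(L(-9, -12) + g(-4, 10))² = (-4*(5 - 9*(2 - 12))² + 2*(-4))² = (-4*(5 - 9*(-10))² - 8)² = (-4*(5 + 90)² - 8)² = (-4*95² - 8)² = (-4*9025 - 8)² = (-36100 - 8)² = (-36108)² = 1303787664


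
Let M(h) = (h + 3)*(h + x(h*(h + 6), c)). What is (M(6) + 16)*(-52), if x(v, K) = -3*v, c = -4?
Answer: 97448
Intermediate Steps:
M(h) = (3 + h)*(h - 3*h*(6 + h)) (M(h) = (h + 3)*(h - 3*h*(h + 6)) = (3 + h)*(h - 3*h*(6 + h)))
(M(6) + 16)*(-52) = (6*(-51 - 26*6 - 3*6²) + 16)*(-52) = (6*(-51 - 156 - 3*36) + 16)*(-52) = (6*(-51 - 156 - 108) + 16)*(-52) = (6*(-315) + 16)*(-52) = (-1890 + 16)*(-52) = -1874*(-52) = 97448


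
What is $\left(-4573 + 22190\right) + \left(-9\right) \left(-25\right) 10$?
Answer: $19867$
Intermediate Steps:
$\left(-4573 + 22190\right) + \left(-9\right) \left(-25\right) 10 = 17617 + 225 \cdot 10 = 17617 + 2250 = 19867$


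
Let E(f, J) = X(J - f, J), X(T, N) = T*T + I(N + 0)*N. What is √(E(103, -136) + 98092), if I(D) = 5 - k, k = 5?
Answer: √155213 ≈ 393.97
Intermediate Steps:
I(D) = 0 (I(D) = 5 - 1*5 = 5 - 5 = 0)
X(T, N) = T² (X(T, N) = T*T + 0*N = T² + 0 = T²)
E(f, J) = (J - f)²
√(E(103, -136) + 98092) = √((-136 - 1*103)² + 98092) = √((-136 - 103)² + 98092) = √((-239)² + 98092) = √(57121 + 98092) = √155213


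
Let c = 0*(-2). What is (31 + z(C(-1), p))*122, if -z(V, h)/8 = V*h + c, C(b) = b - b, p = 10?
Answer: 3782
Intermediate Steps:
c = 0
C(b) = 0
z(V, h) = -8*V*h (z(V, h) = -8*(V*h + 0) = -8*V*h)
(31 + z(C(-1), p))*122 = (31 - 8*0*10)*122 = (31 + 0)*122 = 31*122 = 3782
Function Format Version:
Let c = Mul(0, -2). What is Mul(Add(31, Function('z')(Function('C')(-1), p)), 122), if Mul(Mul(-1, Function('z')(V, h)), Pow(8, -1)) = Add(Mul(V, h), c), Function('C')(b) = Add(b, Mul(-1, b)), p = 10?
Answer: 3782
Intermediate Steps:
c = 0
Function('C')(b) = 0
Function('z')(V, h) = Mul(-8, V, h) (Function('z')(V, h) = Mul(-8, Add(Mul(V, h), 0)) = Mul(-8, Mul(V, h)) = Mul(-8, V, h))
Mul(Add(31, Function('z')(Function('C')(-1), p)), 122) = Mul(Add(31, Mul(-8, 0, 10)), 122) = Mul(Add(31, 0), 122) = Mul(31, 122) = 3782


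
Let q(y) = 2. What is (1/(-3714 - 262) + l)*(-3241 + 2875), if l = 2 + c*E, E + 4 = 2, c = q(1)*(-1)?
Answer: -4365465/1988 ≈ -2195.9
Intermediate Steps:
c = -2 (c = 2*(-1) = -2)
E = -2 (E = -4 + 2 = -2)
l = 6 (l = 2 - 2*(-2) = 2 + 4 = 6)
(1/(-3714 - 262) + l)*(-3241 + 2875) = (1/(-3714 - 262) + 6)*(-3241 + 2875) = (1/(-3976) + 6)*(-366) = (-1/3976 + 6)*(-366) = (23855/3976)*(-366) = -4365465/1988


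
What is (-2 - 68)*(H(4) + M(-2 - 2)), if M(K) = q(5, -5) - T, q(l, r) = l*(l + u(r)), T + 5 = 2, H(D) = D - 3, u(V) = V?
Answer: -280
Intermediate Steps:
H(D) = -3 + D
T = -3 (T = -5 + 2 = -3)
q(l, r) = l*(l + r)
M(K) = 3 (M(K) = 5*(5 - 5) - 1*(-3) = 5*0 + 3 = 0 + 3 = 3)
(-2 - 68)*(H(4) + M(-2 - 2)) = (-2 - 68)*((-3 + 4) + 3) = -70*(1 + 3) = -70*4 = -280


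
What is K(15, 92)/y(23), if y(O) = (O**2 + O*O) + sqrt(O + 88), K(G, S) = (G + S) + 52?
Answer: 168222/1119253 - 159*sqrt(111)/1119253 ≈ 0.14880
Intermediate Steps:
K(G, S) = 52 + G + S
y(O) = sqrt(88 + O) + 2*O**2 (y(O) = (O**2 + O**2) + sqrt(88 + O) = 2*O**2 + sqrt(88 + O) = sqrt(88 + O) + 2*O**2)
K(15, 92)/y(23) = (52 + 15 + 92)/(sqrt(88 + 23) + 2*23**2) = 159/(sqrt(111) + 2*529) = 159/(sqrt(111) + 1058) = 159/(1058 + sqrt(111))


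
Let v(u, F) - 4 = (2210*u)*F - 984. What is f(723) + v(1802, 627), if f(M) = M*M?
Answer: 2497499089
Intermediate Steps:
v(u, F) = -980 + 2210*F*u (v(u, F) = 4 + ((2210*u)*F - 984) = 4 + (2210*F*u - 984) = 4 + (-984 + 2210*F*u) = -980 + 2210*F*u)
f(M) = M²
f(723) + v(1802, 627) = 723² + (-980 + 2210*627*1802) = 522729 + (-980 + 2496977340) = 522729 + 2496976360 = 2497499089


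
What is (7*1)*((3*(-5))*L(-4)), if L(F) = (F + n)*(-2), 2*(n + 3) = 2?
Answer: -1260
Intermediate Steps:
n = -2 (n = -3 + (1/2)*2 = -3 + 1 = -2)
L(F) = 4 - 2*F (L(F) = (F - 2)*(-2) = (-2 + F)*(-2) = 4 - 2*F)
(7*1)*((3*(-5))*L(-4)) = (7*1)*((3*(-5))*(4 - 2*(-4))) = 7*(-15*(4 + 8)) = 7*(-15*12) = 7*(-180) = -1260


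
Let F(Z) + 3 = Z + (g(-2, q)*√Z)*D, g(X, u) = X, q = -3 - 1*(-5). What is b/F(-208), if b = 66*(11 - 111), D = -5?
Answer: 1392600/65321 + 264000*I*√13/65321 ≈ 21.319 + 14.572*I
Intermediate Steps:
q = 2 (q = -3 + 5 = 2)
b = -6600 (b = 66*(-100) = -6600)
F(Z) = -3 + Z + 10*√Z (F(Z) = -3 + (Z - 2*√Z*(-5)) = -3 + (Z + 10*√Z) = -3 + Z + 10*√Z)
b/F(-208) = -6600/(-3 - 208 + 10*√(-208)) = -6600/(-3 - 208 + 10*(4*I*√13)) = -6600/(-3 - 208 + 40*I*√13) = -6600/(-211 + 40*I*√13)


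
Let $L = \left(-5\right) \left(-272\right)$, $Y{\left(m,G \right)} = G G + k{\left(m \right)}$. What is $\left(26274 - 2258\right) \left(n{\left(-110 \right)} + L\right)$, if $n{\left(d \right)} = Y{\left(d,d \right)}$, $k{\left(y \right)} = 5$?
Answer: $323375440$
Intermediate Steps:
$Y{\left(m,G \right)} = 5 + G^{2}$ ($Y{\left(m,G \right)} = G G + 5 = G^{2} + 5 = 5 + G^{2}$)
$L = 1360$
$n{\left(d \right)} = 5 + d^{2}$
$\left(26274 - 2258\right) \left(n{\left(-110 \right)} + L\right) = \left(26274 - 2258\right) \left(\left(5 + \left(-110\right)^{2}\right) + 1360\right) = 24016 \left(\left(5 + 12100\right) + 1360\right) = 24016 \left(12105 + 1360\right) = 24016 \cdot 13465 = 323375440$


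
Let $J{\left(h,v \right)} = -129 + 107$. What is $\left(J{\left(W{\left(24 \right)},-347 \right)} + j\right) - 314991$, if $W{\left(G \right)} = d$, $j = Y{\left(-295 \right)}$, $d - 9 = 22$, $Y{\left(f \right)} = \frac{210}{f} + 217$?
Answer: $- \frac{18573006}{59} \approx -3.148 \cdot 10^{5}$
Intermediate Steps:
$Y{\left(f \right)} = 217 + \frac{210}{f}$
$d = 31$ ($d = 9 + 22 = 31$)
$j = \frac{12761}{59}$ ($j = 217 + \frac{210}{-295} = 217 + 210 \left(- \frac{1}{295}\right) = 217 - \frac{42}{59} = \frac{12761}{59} \approx 216.29$)
$W{\left(G \right)} = 31$
$J{\left(h,v \right)} = -22$
$\left(J{\left(W{\left(24 \right)},-347 \right)} + j\right) - 314991 = \left(-22 + \frac{12761}{59}\right) - 314991 = \frac{11463}{59} - 314991 = - \frac{18573006}{59}$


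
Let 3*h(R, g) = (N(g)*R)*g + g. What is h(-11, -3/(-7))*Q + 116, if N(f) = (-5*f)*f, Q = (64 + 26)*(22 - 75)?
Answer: -2555092/343 ≈ -7449.3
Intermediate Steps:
Q = -4770 (Q = 90*(-53) = -4770)
N(f) = -5*f²
h(R, g) = g/3 - 5*R*g³/3 (h(R, g) = (((-5*g²)*R)*g + g)/3 = ((-5*R*g²)*g + g)/3 = (-5*R*g³ + g)/3 = (g - 5*R*g³)/3 = g/3 - 5*R*g³/3)
h(-11, -3/(-7))*Q + 116 = ((-3/(-7))*(1 - 5*(-11)*(-3/(-7))²)/3)*(-4770) + 116 = ((-3*(-⅐))*(1 - 5*(-11)*(-3*(-⅐))²)/3)*(-4770) + 116 = ((⅓)*(3/7)*(1 - 5*(-11)*(3/7)²))*(-4770) + 116 = ((⅓)*(3/7)*(1 - 5*(-11)*9/49))*(-4770) + 116 = ((⅓)*(3/7)*(1 + 495/49))*(-4770) + 116 = ((⅓)*(3/7)*(544/49))*(-4770) + 116 = (544/343)*(-4770) + 116 = -2594880/343 + 116 = -2555092/343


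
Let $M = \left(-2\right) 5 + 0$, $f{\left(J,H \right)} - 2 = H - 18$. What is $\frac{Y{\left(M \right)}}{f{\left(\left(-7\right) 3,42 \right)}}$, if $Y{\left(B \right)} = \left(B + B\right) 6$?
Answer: $- \frac{60}{13} \approx -4.6154$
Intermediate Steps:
$f{\left(J,H \right)} = -16 + H$ ($f{\left(J,H \right)} = 2 + \left(H - 18\right) = 2 + \left(-18 + H\right) = -16 + H$)
$M = -10$ ($M = -10 + 0 = -10$)
$Y{\left(B \right)} = 12 B$ ($Y{\left(B \right)} = 2 B 6 = 12 B$)
$\frac{Y{\left(M \right)}}{f{\left(\left(-7\right) 3,42 \right)}} = \frac{12 \left(-10\right)}{-16 + 42} = - \frac{120}{26} = \left(-120\right) \frac{1}{26} = - \frac{60}{13}$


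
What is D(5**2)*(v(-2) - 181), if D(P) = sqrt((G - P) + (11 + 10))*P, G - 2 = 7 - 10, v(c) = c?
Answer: -4575*I*sqrt(5) ≈ -10230.0*I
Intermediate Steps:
G = -1 (G = 2 + (7 - 10) = 2 - 3 = -1)
D(P) = P*sqrt(20 - P) (D(P) = sqrt((-1 - P) + (11 + 10))*P = sqrt((-1 - P) + 21)*P = sqrt(20 - P)*P = P*sqrt(20 - P))
D(5**2)*(v(-2) - 181) = (5**2*sqrt(20 - 1*5**2))*(-2 - 181) = (25*sqrt(20 - 1*25))*(-183) = (25*sqrt(20 - 25))*(-183) = (25*sqrt(-5))*(-183) = (25*(I*sqrt(5)))*(-183) = (25*I*sqrt(5))*(-183) = -4575*I*sqrt(5)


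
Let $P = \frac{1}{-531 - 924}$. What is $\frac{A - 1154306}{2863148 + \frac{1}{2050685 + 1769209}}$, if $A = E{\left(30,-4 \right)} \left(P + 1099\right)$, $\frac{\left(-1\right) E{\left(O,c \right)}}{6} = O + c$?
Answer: $- \frac{2456148669558012}{5304407105161805} \approx -0.46304$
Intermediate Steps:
$E{\left(O,c \right)} = - 6 O - 6 c$ ($E{\left(O,c \right)} = - 6 \left(O + c\right) = - 6 O - 6 c$)
$P = - \frac{1}{1455}$ ($P = \frac{1}{-1455} = - \frac{1}{1455} \approx -0.00068729$)
$A = - \frac{83150288}{485}$ ($A = \left(\left(-6\right) 30 - -24\right) \left(- \frac{1}{1455} + 1099\right) = \left(-180 + 24\right) \frac{1599044}{1455} = \left(-156\right) \frac{1599044}{1455} = - \frac{83150288}{485} \approx -1.7144 \cdot 10^{5}$)
$\frac{A - 1154306}{2863148 + \frac{1}{2050685 + 1769209}} = \frac{- \frac{83150288}{485} - 1154306}{2863148 + \frac{1}{2050685 + 1769209}} = - \frac{642988698}{485 \left(2863148 + \frac{1}{3819894}\right)} = - \frac{642988698}{485 \cdot \frac{10936921866313}{3819894}} = \left(- \frac{642988698}{485}\right) \frac{3819894}{10936921866313} = - \frac{2456148669558012}{5304407105161805}$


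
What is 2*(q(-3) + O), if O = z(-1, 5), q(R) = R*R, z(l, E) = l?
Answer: 16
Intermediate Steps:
q(R) = R²
O = -1
2*(q(-3) + O) = 2*((-3)² - 1) = 2*(9 - 1) = 2*8 = 16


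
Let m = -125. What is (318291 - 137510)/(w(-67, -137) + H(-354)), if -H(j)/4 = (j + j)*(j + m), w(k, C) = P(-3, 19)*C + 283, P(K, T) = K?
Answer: -180781/1355834 ≈ -0.13334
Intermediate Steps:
w(k, C) = 283 - 3*C (w(k, C) = -3*C + 283 = 283 - 3*C)
H(j) = -8*j*(-125 + j) (H(j) = -4*(j + j)*(j - 125) = -4*2*j*(-125 + j) = -8*j*(-125 + j))
(318291 - 137510)/(w(-67, -137) + H(-354)) = (318291 - 137510)/((283 - 3*(-137)) + 8*(-354)*(125 - 1*(-354))) = 180781/((283 + 411) + 8*(-354)*(125 + 354)) = 180781/(694 + 8*(-354)*479) = 180781/(694 - 1356528) = 180781/(-1355834) = 180781*(-1/1355834) = -180781/1355834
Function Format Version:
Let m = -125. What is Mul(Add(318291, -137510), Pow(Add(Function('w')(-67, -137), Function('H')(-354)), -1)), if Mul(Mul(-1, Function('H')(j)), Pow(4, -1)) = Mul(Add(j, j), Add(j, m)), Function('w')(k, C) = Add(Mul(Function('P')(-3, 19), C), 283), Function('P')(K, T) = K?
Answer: Rational(-180781, 1355834) ≈ -0.13334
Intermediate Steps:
Function('w')(k, C) = Add(283, Mul(-3, C)) (Function('w')(k, C) = Add(Mul(-3, C), 283) = Add(283, Mul(-3, C)))
Function('H')(j) = Mul(-8, j, Add(-125, j)) (Function('H')(j) = Mul(-4, Mul(Add(j, j), Add(j, -125))) = Mul(-4, Mul(Mul(2, j), Add(-125, j))) = Mul(-4, Mul(2, j, Add(-125, j))) = Mul(-8, j, Add(-125, j)))
Mul(Add(318291, -137510), Pow(Add(Function('w')(-67, -137), Function('H')(-354)), -1)) = Mul(Add(318291, -137510), Pow(Add(Add(283, Mul(-3, -137)), Mul(8, -354, Add(125, Mul(-1, -354)))), -1)) = Mul(180781, Pow(Add(Add(283, 411), Mul(8, -354, Add(125, 354))), -1)) = Mul(180781, Pow(Add(694, Mul(8, -354, 479)), -1)) = Mul(180781, Pow(Add(694, -1356528), -1)) = Mul(180781, Pow(-1355834, -1)) = Mul(180781, Rational(-1, 1355834)) = Rational(-180781, 1355834)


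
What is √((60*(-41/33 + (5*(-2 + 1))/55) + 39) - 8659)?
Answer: 10*I*√87 ≈ 93.274*I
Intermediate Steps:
√((60*(-41/33 + (5*(-2 + 1))/55) + 39) - 8659) = √((60*(-41*1/33 + (5*(-1))*(1/55)) + 39) - 8659) = √((60*(-41/33 - 5*1/55) + 39) - 8659) = √((60*(-41/33 - 1/11) + 39) - 8659) = √((60*(-4/3) + 39) - 8659) = √((-80 + 39) - 8659) = √(-41 - 8659) = √(-8700) = 10*I*√87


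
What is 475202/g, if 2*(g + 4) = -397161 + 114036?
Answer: -950404/283133 ≈ -3.3567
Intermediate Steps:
g = -283133/2 (g = -4 + (-397161 + 114036)/2 = -4 + (1/2)*(-283125) = -4 - 283125/2 = -283133/2 ≈ -1.4157e+5)
475202/g = 475202/(-283133/2) = 475202*(-2/283133) = -950404/283133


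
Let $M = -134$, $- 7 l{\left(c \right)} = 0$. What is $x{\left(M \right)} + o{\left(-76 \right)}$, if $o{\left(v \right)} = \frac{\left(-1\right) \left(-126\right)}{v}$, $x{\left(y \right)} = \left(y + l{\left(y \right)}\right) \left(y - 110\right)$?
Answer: $\frac{1242385}{38} \approx 32694.0$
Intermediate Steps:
$l{\left(c \right)} = 0$ ($l{\left(c \right)} = \left(- \frac{1}{7}\right) 0 = 0$)
$x{\left(y \right)} = y \left(-110 + y\right)$ ($x{\left(y \right)} = \left(y + 0\right) \left(y - 110\right) = y \left(-110 + y\right)$)
$o{\left(v \right)} = \frac{126}{v}$
$x{\left(M \right)} + o{\left(-76 \right)} = - 134 \left(-110 - 134\right) + \frac{126}{-76} = \left(-134\right) \left(-244\right) + 126 \left(- \frac{1}{76}\right) = 32696 - \frac{63}{38} = \frac{1242385}{38}$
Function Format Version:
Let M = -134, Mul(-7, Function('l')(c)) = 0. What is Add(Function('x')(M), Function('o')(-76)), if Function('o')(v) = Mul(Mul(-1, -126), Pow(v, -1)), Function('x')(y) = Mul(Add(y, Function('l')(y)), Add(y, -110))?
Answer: Rational(1242385, 38) ≈ 32694.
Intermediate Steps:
Function('l')(c) = 0 (Function('l')(c) = Mul(Rational(-1, 7), 0) = 0)
Function('x')(y) = Mul(y, Add(-110, y)) (Function('x')(y) = Mul(Add(y, 0), Add(y, -110)) = Mul(y, Add(-110, y)))
Function('o')(v) = Mul(126, Pow(v, -1))
Add(Function('x')(M), Function('o')(-76)) = Add(Mul(-134, Add(-110, -134)), Mul(126, Pow(-76, -1))) = Add(Mul(-134, -244), Mul(126, Rational(-1, 76))) = Add(32696, Rational(-63, 38)) = Rational(1242385, 38)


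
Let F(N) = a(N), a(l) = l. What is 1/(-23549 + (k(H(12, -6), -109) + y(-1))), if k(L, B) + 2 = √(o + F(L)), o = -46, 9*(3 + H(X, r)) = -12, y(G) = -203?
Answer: -71262/1692757699 - I*√453/1692757699 ≈ -4.2098e-5 - 1.2573e-8*I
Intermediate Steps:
F(N) = N
H(X, r) = -13/3 (H(X, r) = -3 + (⅑)*(-12) = -3 - 4/3 = -13/3)
k(L, B) = -2 + √(-46 + L)
1/(-23549 + (k(H(12, -6), -109) + y(-1))) = 1/(-23549 + ((-2 + √(-46 - 13/3)) - 203)) = 1/(-23549 + ((-2 + √(-151/3)) - 203)) = 1/(-23549 + ((-2 + I*√453/3) - 203)) = 1/(-23549 + (-205 + I*√453/3)) = 1/(-23754 + I*√453/3)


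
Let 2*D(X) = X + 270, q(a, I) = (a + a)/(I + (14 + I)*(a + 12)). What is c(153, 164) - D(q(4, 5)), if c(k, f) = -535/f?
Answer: -7007231/50676 ≈ -138.28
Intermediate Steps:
q(a, I) = 2*a/(I + (12 + a)*(14 + I)) (q(a, I) = (2*a)/(I + (14 + I)*(12 + a)) = (2*a)/(I + (12 + a)*(14 + I)) = 2*a/(I + (12 + a)*(14 + I)))
D(X) = 135 + X/2 (D(X) = (X + 270)/2 = (270 + X)/2 = 135 + X/2)
c(153, 164) - D(q(4, 5)) = -535/164 - (135 + (2*4/(168 + 13*5 + 14*4 + 5*4))/2) = -535*1/164 - (135 + (2*4/(168 + 65 + 56 + 20))/2) = -535/164 - (135 + (2*4/309)/2) = -535/164 - (135 + (2*4*(1/309))/2) = -535/164 - (135 + (½)*(8/309)) = -535/164 - (135 + 4/309) = -535/164 - 1*41719/309 = -535/164 - 41719/309 = -7007231/50676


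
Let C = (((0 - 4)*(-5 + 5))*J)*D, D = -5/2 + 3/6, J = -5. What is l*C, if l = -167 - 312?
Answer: 0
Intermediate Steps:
D = -2 (D = -5*½ + 3*(⅙) = -5/2 + ½ = -2)
C = 0 (C = (((0 - 4)*(-5 + 5))*(-5))*(-2) = (-4*0*(-5))*(-2) = (0*(-5))*(-2) = 0*(-2) = 0)
l = -479
l*C = -479*0 = 0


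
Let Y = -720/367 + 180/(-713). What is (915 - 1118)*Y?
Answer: 117622260/261671 ≈ 449.50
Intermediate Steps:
Y = -579420/261671 (Y = -720*1/367 + 180*(-1/713) = -720/367 - 180/713 = -579420/261671 ≈ -2.2143)
(915 - 1118)*Y = (915 - 1118)*(-579420/261671) = -203*(-579420/261671) = 117622260/261671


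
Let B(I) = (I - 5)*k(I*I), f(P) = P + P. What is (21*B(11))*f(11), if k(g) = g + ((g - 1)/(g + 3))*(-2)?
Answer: 10231452/31 ≈ 3.3005e+5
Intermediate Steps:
k(g) = g - 2*(-1 + g)/(3 + g) (k(g) = g + ((-1 + g)/(3 + g))*(-2) = g - 2*(-1 + g)/(3 + g))
f(P) = 2*P
B(I) = (-5 + I)*(2 + I² + I⁴)/(3 + I²) (B(I) = (I - 5)*((2 + I*I + (I*I)²)/(3 + I*I)) = (-5 + I)*((2 + I² + (I²)²)/(3 + I²)) = (-5 + I)*((2 + I² + I⁴)/(3 + I²)) = (-5 + I)*(2 + I² + I⁴)/(3 + I²))
(21*B(11))*f(11) = (21*((-5 + 11)*(2 + 11² + 11⁴)/(3 + 11²)))*(2*11) = (21*(6*(2 + 121 + 14641)/(3 + 121)))*22 = (21*(6*14764/124))*22 = (21*((1/124)*6*14764))*22 = (21*(22146/31))*22 = (465066/31)*22 = 10231452/31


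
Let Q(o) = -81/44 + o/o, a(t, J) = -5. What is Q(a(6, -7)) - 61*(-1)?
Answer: 2647/44 ≈ 60.159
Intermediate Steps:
Q(o) = -37/44 (Q(o) = -81*1/44 + 1 = -81/44 + 1 = -37/44)
Q(a(6, -7)) - 61*(-1) = -37/44 - 61*(-1) = -37/44 + 61 = 2647/44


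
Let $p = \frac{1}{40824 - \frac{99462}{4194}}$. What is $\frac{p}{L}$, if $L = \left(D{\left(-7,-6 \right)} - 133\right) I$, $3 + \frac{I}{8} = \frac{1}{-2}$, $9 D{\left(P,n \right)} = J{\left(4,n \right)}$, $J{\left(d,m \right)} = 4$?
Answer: $\frac{6291}{952662004196} \approx 6.6036 \cdot 10^{-9}$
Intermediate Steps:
$D{\left(P,n \right)} = \frac{4}{9}$ ($D{\left(P,n \right)} = \frac{1}{9} \cdot 4 = \frac{4}{9}$)
$I = -28$ ($I = -24 + \frac{8}{-2} = -24 + 8 \left(- \frac{1}{2}\right) = -24 - 4 = -28$)
$p = \frac{699}{28519399}$ ($p = \frac{1}{40824 - \frac{16577}{699}} = \frac{1}{\frac{28519399}{699}} = \frac{699}{28519399} \approx 2.451 \cdot 10^{-5}$)
$L = \frac{33404}{9}$ ($L = \left(\frac{4}{9} - 133\right) \left(-28\right) = \left(- \frac{1193}{9}\right) \left(-28\right) = \frac{33404}{9} \approx 3711.6$)
$\frac{p}{L} = \frac{699}{28519399 \cdot \frac{33404}{9}} = \frac{699}{28519399} \cdot \frac{9}{33404} = \frac{6291}{952662004196}$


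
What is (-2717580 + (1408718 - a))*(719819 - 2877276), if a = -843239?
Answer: 1004561600711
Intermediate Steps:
(-2717580 + (1408718 - a))*(719819 - 2877276) = (-2717580 + (1408718 - 1*(-843239)))*(719819 - 2877276) = (-2717580 + (1408718 + 843239))*(-2157457) = (-2717580 + 2251957)*(-2157457) = -465623*(-2157457) = 1004561600711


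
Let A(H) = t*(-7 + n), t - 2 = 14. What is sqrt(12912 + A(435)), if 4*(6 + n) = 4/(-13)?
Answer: 4*sqrt(134173)/13 ≈ 112.71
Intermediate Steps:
t = 16 (t = 2 + 14 = 16)
n = -79/13 (n = -6 + (4/(-13))/4 = -6 + (4*(-1/13))/4 = -6 + (1/4)*(-4/13) = -6 - 1/13 = -79/13 ≈ -6.0769)
A(H) = -2720/13 (A(H) = 16*(-7 - 79/13) = 16*(-170/13) = -2720/13)
sqrt(12912 + A(435)) = sqrt(12912 - 2720/13) = sqrt(165136/13) = 4*sqrt(134173)/13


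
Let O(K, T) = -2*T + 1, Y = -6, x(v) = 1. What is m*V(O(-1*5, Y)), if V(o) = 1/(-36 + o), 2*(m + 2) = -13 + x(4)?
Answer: 8/23 ≈ 0.34783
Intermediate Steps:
O(K, T) = 1 - 2*T
m = -8 (m = -2 + (-13 + 1)/2 = -2 + (½)*(-12) = -2 - 6 = -8)
m*V(O(-1*5, Y)) = -8/(-36 + (1 - 2*(-6))) = -8/(-36 + (1 + 12)) = -8/(-36 + 13) = -8/(-23) = -8*(-1/23) = 8/23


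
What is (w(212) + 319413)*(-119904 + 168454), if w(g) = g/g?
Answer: 15507549700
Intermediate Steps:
w(g) = 1
(w(212) + 319413)*(-119904 + 168454) = (1 + 319413)*(-119904 + 168454) = 319414*48550 = 15507549700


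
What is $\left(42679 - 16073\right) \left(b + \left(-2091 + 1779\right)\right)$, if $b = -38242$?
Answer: $-1025767724$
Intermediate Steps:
$\left(42679 - 16073\right) \left(b + \left(-2091 + 1779\right)\right) = \left(42679 - 16073\right) \left(-38242 + \left(-2091 + 1779\right)\right) = 26606 \left(-38242 - 312\right) = 26606 \left(-38554\right) = -1025767724$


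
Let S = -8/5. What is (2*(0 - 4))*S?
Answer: 64/5 ≈ 12.800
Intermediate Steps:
S = -8/5 (S = -8*⅕ = -8/5 ≈ -1.6000)
(2*(0 - 4))*S = (2*(0 - 4))*(-8/5) = (2*(-4))*(-8/5) = -8*(-8/5) = 64/5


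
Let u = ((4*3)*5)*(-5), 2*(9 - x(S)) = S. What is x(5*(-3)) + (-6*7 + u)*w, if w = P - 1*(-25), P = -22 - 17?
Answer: 9609/2 ≈ 4804.5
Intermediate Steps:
P = -39
x(S) = 9 - S/2
u = -300 (u = (12*5)*(-5) = 60*(-5) = -300)
w = -14 (w = -39 - 1*(-25) = -39 + 25 = -14)
x(5*(-3)) + (-6*7 + u)*w = (9 - 5*(-3)/2) + (-6*7 - 300)*(-14) = (9 - ½*(-15)) + (-42 - 300)*(-14) = (9 + 15/2) - 342*(-14) = 33/2 + 4788 = 9609/2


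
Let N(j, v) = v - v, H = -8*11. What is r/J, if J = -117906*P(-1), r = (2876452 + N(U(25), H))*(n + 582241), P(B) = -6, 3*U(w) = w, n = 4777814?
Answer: 1284828410405/58953 ≈ 2.1794e+7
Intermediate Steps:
H = -88
U(w) = w/3
N(j, v) = 0
r = 15417940924860 (r = (2876452 + 0)*(4777814 + 582241) = 2876452*5360055 = 15417940924860)
J = 707436 (J = -117906*(-6) = 707436)
r/J = 15417940924860/707436 = 15417940924860*(1/707436) = 1284828410405/58953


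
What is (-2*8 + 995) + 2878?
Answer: 3857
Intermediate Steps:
(-2*8 + 995) + 2878 = (-16 + 995) + 2878 = 979 + 2878 = 3857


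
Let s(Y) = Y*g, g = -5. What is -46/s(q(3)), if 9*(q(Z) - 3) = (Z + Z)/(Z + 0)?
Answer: 414/145 ≈ 2.8552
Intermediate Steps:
q(Z) = 29/9 (q(Z) = 3 + ((Z + Z)/(Z + 0))/9 = 3 + ((2*Z)/Z)/9 = 3 + (⅑)*2 = 3 + 2/9 = 29/9)
s(Y) = -5*Y (s(Y) = Y*(-5) = -5*Y)
-46/s(q(3)) = -46/(-5*29/9) = -46/(-145/9) = -9/145*(-46) = 414/145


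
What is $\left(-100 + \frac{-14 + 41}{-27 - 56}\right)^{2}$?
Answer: $\frac{69338929}{6889} \approx 10065.0$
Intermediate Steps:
$\left(-100 + \frac{-14 + 41}{-27 - 56}\right)^{2} = \left(-100 + \frac{27}{-83}\right)^{2} = \left(-100 + 27 \left(- \frac{1}{83}\right)\right)^{2} = \left(-100 - \frac{27}{83}\right)^{2} = \left(- \frac{8327}{83}\right)^{2} = \frac{69338929}{6889}$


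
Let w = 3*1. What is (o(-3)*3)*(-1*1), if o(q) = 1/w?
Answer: -1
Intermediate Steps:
w = 3
o(q) = ⅓ (o(q) = 1/3 = ⅓)
(o(-3)*3)*(-1*1) = ((⅓)*3)*(-1*1) = 1*(-1) = -1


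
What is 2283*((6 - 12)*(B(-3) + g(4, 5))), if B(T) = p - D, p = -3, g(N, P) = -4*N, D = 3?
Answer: 301356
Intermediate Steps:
B(T) = -6 (B(T) = -3 - 1*3 = -3 - 3 = -6)
2283*((6 - 12)*(B(-3) + g(4, 5))) = 2283*((6 - 12)*(-6 - 4*4)) = 2283*(-6*(-6 - 16)) = 2283*(-6*(-22)) = 2283*132 = 301356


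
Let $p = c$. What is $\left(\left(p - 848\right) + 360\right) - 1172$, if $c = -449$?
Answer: $-2109$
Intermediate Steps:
$p = -449$
$\left(\left(p - 848\right) + 360\right) - 1172 = \left(\left(-449 - 848\right) + 360\right) - 1172 = \left(-1297 + 360\right) - 1172 = -937 - 1172 = -2109$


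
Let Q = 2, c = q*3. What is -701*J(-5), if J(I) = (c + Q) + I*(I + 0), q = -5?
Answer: -8412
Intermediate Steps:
c = -15 (c = -5*3 = -15)
J(I) = -13 + I**2 (J(I) = (-15 + 2) + I*(I + 0) = -13 + I*I = -13 + I**2)
-701*J(-5) = -701*(-13 + (-5)**2) = -701*(-13 + 25) = -701*12 = -8412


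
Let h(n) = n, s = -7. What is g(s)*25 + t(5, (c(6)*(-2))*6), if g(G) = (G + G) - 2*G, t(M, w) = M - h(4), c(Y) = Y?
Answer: 1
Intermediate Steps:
t(M, w) = -4 + M (t(M, w) = M - 1*4 = M - 4 = -4 + M)
g(G) = 0 (g(G) = 2*G - 2*G = 0)
g(s)*25 + t(5, (c(6)*(-2))*6) = 0*25 + (-4 + 5) = 0 + 1 = 1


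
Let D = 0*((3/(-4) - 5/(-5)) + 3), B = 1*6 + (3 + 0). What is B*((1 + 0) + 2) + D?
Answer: 27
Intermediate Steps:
B = 9 (B = 6 + 3 = 9)
D = 0 (D = 0*((3*(-¼) - 5*(-⅕)) + 3) = 0*((-¾ + 1) + 3) = 0*(¼ + 3) = 0*(13/4) = 0)
B*((1 + 0) + 2) + D = 9*((1 + 0) + 2) + 0 = 9*(1 + 2) + 0 = 9*3 + 0 = 27 + 0 = 27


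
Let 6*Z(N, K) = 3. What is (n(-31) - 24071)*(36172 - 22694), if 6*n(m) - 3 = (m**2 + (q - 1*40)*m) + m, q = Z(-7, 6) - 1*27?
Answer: -1906213757/6 ≈ -3.1770e+8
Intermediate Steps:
Z(N, K) = 1/2 (Z(N, K) = (1/6)*3 = 1/2)
q = -53/2 (q = 1/2 - 1*27 = 1/2 - 27 = -53/2 ≈ -26.500)
n(m) = 1/2 - 131*m/12 + m**2/6 (n(m) = 1/2 + ((m**2 + (-53/2 - 1*40)*m) + m)/6 = 1/2 + ((m**2 + (-53/2 - 40)*m) + m)/6 = 1/2 + ((m**2 - 133*m/2) + m)/6 = 1/2 + (m**2 - 131*m/2)/6 = 1/2 + (-131*m/12 + m**2/6) = 1/2 - 131*m/12 + m**2/6)
(n(-31) - 24071)*(36172 - 22694) = ((1/2 - 131/12*(-31) + (1/6)*(-31)**2) - 24071)*(36172 - 22694) = ((1/2 + 4061/12 + (1/6)*961) - 24071)*13478 = ((1/2 + 4061/12 + 961/6) - 24071)*13478 = (5989/12 - 24071)*13478 = -282863/12*13478 = -1906213757/6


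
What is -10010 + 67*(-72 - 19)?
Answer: -16107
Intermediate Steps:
-10010 + 67*(-72 - 19) = -10010 + 67*(-91) = -10010 - 6097 = -16107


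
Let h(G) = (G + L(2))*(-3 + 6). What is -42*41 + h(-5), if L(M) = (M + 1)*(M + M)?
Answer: -1701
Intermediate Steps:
L(M) = 2*M*(1 + M) (L(M) = (1 + M)*(2*M) = 2*M*(1 + M))
h(G) = 36 + 3*G (h(G) = (G + 2*2*(1 + 2))*(-3 + 6) = (G + 2*2*3)*3 = (G + 12)*3 = (12 + G)*3 = 36 + 3*G)
-42*41 + h(-5) = -42*41 + (36 + 3*(-5)) = -1722 + (36 - 15) = -1722 + 21 = -1701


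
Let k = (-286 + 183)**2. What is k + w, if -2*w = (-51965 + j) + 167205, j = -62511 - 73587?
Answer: 21038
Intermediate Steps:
j = -136098
k = 10609 (k = (-103)**2 = 10609)
w = 10429 (w = -((-51965 - 136098) + 167205)/2 = -(-188063 + 167205)/2 = -1/2*(-20858) = 10429)
k + w = 10609 + 10429 = 21038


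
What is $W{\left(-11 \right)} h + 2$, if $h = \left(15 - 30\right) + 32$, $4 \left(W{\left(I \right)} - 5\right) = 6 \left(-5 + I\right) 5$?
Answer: $-1953$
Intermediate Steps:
$W{\left(I \right)} = - \frac{65}{2} + \frac{15 I}{2}$ ($W{\left(I \right)} = 5 + \frac{6 \left(-5 + I\right) 5}{4} = 5 + \frac{\left(-30 + 6 I\right) 5}{4} = 5 + \frac{-150 + 30 I}{4} = 5 + \left(- \frac{75}{2} + \frac{15 I}{2}\right) = - \frac{65}{2} + \frac{15 I}{2}$)
$h = 17$ ($h = -15 + 32 = 17$)
$W{\left(-11 \right)} h + 2 = \left(- \frac{65}{2} + \frac{15}{2} \left(-11\right)\right) 17 + 2 = \left(- \frac{65}{2} - \frac{165}{2}\right) 17 + 2 = \left(-115\right) 17 + 2 = -1955 + 2 = -1953$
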